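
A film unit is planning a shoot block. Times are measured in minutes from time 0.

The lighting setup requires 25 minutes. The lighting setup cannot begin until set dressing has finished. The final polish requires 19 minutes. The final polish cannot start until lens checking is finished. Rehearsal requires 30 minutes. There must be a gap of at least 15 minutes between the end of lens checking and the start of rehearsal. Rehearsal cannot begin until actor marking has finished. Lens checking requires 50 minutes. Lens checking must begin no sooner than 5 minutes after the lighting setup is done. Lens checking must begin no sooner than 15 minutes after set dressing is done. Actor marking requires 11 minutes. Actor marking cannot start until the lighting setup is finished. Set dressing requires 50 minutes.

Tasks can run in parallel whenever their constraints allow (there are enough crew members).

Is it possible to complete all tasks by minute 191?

Nothing blocks set dressing, so it runs from minute 0 to minute 50.
The lighting setup waits on set dressing (finishes minute 50), so it starts at minute 50 and finishes at 50 + 25 = minute 75.
Actor marking waits on the lighting setup (finishes minute 75), so it starts at minute 75 and finishes at 75 + 11 = minute 86.
Lens checking cannot start until the lighting setup (finishes minute 75, plus 5-minute gap → minute 80); set dressing (finishes minute 50, plus 15-minute gap → minute 65). The controlling bound is minute 80, so lens checking finishes at 80 + 50 = minute 130.
The final polish cannot begin until lens checking (finishes minute 130). It runs from minute 130 to 130 + 19 = minute 149.
Rehearsal has to wait for lens checking (finishes minute 130, plus 15-minute gap → minute 145); actor marking (finishes minute 86). The latest of these is minute 145, so rehearsal runs minute 145 to 145 + 30 = minute 175.
Every task is finished by minute 175, which is no later than the deadline of 191, so the schedule is feasible.

Yes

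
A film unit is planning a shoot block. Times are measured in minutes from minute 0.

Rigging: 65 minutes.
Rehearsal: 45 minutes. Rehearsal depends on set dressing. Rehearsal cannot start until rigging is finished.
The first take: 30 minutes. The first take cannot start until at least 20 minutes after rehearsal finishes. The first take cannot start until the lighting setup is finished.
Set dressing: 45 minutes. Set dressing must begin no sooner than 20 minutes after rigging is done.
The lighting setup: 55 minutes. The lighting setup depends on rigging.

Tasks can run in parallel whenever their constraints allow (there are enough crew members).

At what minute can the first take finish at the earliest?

225

Rigging can start immediately at minute 0; it finishes at minute 65.
The lighting setup waits on rigging (finishes minute 65), so it starts at minute 65 and finishes at 65 + 55 = minute 120.
Set dressing cannot begin until rigging (finishes minute 65, plus 20-minute gap → minute 85). It runs from minute 85 to 85 + 45 = minute 130.
For rehearsal: set dressing (finishes minute 130); rigging (finishes minute 65). Taking the maximum gives a start of minute 130, and it finishes at 130 + 45 = minute 175.
The first take needs all of rehearsal (finishes minute 175, plus 20-minute gap → minute 195); the lighting setup (finishes minute 120). That puts its earliest start at minute 195; it finishes at 195 + 30 = minute 225.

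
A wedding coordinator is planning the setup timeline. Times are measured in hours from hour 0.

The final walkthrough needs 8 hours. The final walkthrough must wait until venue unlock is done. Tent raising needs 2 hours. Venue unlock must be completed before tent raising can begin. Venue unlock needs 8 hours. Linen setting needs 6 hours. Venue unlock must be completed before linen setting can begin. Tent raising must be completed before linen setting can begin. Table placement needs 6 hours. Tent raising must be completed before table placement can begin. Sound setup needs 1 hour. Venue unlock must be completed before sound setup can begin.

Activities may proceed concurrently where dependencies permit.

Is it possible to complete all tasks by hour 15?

Venue unlock has no prerequisites, so it starts at hour 0 and finishes at hour 8.
After venue unlock (finishes hour 8), the final walkthrough can start at hour 8 and finishes at hour 16.
Sound setup cannot begin until venue unlock (finishes hour 8). It runs from hour 8 to 8 + 1 = hour 9.
After venue unlock (finishes hour 8), tent raising can start at hour 8 and finishes at hour 10.
Linen setting cannot start until venue unlock (finishes hour 8); tent raising (finishes hour 10). The controlling bound is hour 10, so linen setting finishes at 10 + 6 = hour 16.
After tent raising (finishes hour 10), table placement can start at hour 10 and finishes at hour 16.
The earliest everything can be done is hour 16, which is after the deadline of 15, so it is not possible.

No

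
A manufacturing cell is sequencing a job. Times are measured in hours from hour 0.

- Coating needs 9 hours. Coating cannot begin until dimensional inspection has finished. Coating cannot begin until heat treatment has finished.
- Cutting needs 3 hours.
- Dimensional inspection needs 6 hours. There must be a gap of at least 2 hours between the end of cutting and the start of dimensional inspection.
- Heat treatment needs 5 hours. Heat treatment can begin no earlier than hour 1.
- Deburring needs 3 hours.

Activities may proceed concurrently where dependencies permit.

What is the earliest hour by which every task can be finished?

Heat treatment waits on its own release at hour 1, so it starts at hour 1 and finishes at 1 + 5 = hour 6.
Nothing blocks deburring, so it runs from hour 0 to hour 3.
Cutting can start immediately at hour 0; it finishes at hour 3.
Dimensional inspection waits on cutting (finishes hour 3, plus 2-hour gap → hour 5), so it starts at hour 5 and finishes at 5 + 6 = hour 11.
Coating needs all of dimensional inspection (finishes hour 11); heat treatment (finishes hour 6). That puts its earliest start at hour 11; it finishes at 11 + 9 = hour 20.
All tasks are finished once the last one completes. Finish times: Cutting at 3, Deburring at 3, Heat treatment at 6, Dimensional inspection at 11, Coating at 20. The latest is hour 20.

20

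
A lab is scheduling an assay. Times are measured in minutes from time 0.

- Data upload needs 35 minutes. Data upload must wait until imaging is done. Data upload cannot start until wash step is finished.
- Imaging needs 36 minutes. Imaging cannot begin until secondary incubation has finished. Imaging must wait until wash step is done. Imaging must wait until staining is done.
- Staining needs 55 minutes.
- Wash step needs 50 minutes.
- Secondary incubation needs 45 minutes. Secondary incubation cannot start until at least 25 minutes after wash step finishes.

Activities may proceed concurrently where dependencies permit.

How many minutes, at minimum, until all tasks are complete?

Staining has no prerequisites, so it starts at minute 0 and finishes at minute 55.
Wash step can start immediately at minute 0; it finishes at minute 50.
Secondary incubation waits on wash step (finishes minute 50, plus 25-minute gap → minute 75), so it starts at minute 75 and finishes at 75 + 45 = minute 120.
Imaging has to wait for secondary incubation (finishes minute 120); wash step (finishes minute 50); staining (finishes minute 55). The latest of these is minute 120, so imaging runs minute 120 to 120 + 36 = minute 156.
Data upload cannot start until imaging (finishes minute 156); wash step (finishes minute 50). The controlling bound is minute 156, so data upload finishes at 156 + 35 = minute 191.
All tasks are finished once the last one completes. Finish times: Wash step at 50, Staining at 55, Secondary incubation at 120, Imaging at 156, Data upload at 191. The latest is minute 191.

191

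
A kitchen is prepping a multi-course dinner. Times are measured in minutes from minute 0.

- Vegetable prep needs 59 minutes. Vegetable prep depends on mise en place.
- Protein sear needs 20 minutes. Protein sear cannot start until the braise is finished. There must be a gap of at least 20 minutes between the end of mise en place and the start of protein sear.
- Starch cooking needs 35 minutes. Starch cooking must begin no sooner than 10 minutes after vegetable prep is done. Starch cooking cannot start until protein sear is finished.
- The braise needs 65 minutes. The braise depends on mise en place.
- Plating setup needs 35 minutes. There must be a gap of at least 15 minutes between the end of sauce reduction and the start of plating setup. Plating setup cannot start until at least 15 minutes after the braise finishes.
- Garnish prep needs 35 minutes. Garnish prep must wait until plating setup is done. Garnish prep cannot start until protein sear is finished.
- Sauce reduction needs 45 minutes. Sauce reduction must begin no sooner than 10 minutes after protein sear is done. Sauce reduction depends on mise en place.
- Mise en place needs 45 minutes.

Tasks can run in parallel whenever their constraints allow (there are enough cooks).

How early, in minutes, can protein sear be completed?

Nothing blocks mise en place, so it runs from minute 0 to minute 45.
After mise en place (finishes minute 45), the braise can start at minute 45 and finishes at minute 110.
Protein sear needs all of the braise (finishes minute 110); mise en place (finishes minute 45, plus 20-minute gap → minute 65). That puts its earliest start at minute 110; it finishes at 110 + 20 = minute 130.

130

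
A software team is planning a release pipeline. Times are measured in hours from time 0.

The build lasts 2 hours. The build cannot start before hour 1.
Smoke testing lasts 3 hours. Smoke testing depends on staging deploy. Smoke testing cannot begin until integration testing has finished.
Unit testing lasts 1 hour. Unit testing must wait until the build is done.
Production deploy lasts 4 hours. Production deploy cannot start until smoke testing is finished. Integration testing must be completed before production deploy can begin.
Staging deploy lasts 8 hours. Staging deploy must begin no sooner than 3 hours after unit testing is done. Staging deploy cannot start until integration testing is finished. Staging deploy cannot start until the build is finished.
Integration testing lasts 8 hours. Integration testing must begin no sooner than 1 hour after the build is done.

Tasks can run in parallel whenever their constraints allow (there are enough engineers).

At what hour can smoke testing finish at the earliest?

23

The build waits on its own release at hour 1, so it starts at hour 1 and finishes at 1 + 2 = hour 3.
Integration testing waits on the build (finishes hour 3, plus 1-hour gap → hour 4), so it starts at hour 4 and finishes at 4 + 8 = hour 12.
After the build (finishes hour 3), unit testing can start at hour 3 and finishes at hour 4.
Staging deploy has to wait for unit testing (finishes hour 4, plus 3-hour gap → hour 7); integration testing (finishes hour 12); the build (finishes hour 3). The latest of these is hour 12, so staging deploy runs hour 12 to 12 + 8 = hour 20.
For smoke testing: staging deploy (finishes hour 20); integration testing (finishes hour 12). Taking the maximum gives a start of hour 20, and it finishes at 20 + 3 = hour 23.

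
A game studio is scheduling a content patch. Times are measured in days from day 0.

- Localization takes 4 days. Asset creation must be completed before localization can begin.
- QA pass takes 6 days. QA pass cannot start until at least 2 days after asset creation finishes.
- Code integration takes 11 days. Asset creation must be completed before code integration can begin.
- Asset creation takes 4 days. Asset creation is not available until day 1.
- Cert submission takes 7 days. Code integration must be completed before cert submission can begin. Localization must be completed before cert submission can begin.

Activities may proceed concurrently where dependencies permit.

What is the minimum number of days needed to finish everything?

23

After its own release at day 1, asset creation can start at day 1 and finishes at day 5.
QA pass waits on asset creation (finishes day 5, plus 2-day gap → day 7), so it starts at day 7 and finishes at 7 + 6 = day 13.
After asset creation (finishes day 5), localization can start at day 5 and finishes at day 9.
After asset creation (finishes day 5), code integration can start at day 5 and finishes at day 16.
Cert submission has to wait for code integration (finishes day 16); localization (finishes day 9). The latest of these is day 16, so cert submission runs day 16 to 16 + 7 = day 23.
All tasks are finished once the last one completes. Finish times: Asset creation at 5, Code integration at 16, Localization at 9, QA pass at 13, Cert submission at 23. The latest is day 23.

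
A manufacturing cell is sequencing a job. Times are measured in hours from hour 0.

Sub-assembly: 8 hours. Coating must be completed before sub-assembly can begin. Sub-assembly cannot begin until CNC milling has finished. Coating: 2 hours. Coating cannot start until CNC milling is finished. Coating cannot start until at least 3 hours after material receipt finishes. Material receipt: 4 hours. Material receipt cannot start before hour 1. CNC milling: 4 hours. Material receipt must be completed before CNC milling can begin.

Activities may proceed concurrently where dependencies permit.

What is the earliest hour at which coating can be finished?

11

Material receipt cannot begin until its own release at hour 1. It runs from hour 1 to 1 + 4 = hour 5.
After material receipt (finishes hour 5), CNC milling can start at hour 5 and finishes at hour 9.
For coating: CNC milling (finishes hour 9); material receipt (finishes hour 5, plus 3-hour gap → hour 8). Taking the maximum gives a start of hour 9, and it finishes at 9 + 2 = hour 11.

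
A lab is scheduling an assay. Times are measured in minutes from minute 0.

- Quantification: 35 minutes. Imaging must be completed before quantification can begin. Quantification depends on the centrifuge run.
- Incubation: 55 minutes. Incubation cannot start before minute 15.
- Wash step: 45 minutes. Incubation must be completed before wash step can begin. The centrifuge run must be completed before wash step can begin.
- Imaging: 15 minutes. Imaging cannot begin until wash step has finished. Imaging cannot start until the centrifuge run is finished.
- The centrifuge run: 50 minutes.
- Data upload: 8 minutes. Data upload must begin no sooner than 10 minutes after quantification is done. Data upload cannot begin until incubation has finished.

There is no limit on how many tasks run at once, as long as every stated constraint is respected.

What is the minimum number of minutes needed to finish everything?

183

Nothing blocks the centrifuge run, so it runs from minute 0 to minute 50.
Incubation cannot begin until its own release at minute 15. It runs from minute 15 to 15 + 55 = minute 70.
Wash step cannot start until incubation (finishes minute 70); the centrifuge run (finishes minute 50). The controlling bound is minute 70, so wash step finishes at 70 + 45 = minute 115.
Imaging has to wait for wash step (finishes minute 115); the centrifuge run (finishes minute 50). The latest of these is minute 115, so imaging runs minute 115 to 115 + 15 = minute 130.
For quantification: imaging (finishes minute 130); the centrifuge run (finishes minute 50). Taking the maximum gives a start of minute 130, and it finishes at 130 + 35 = minute 165.
Data upload has to wait for quantification (finishes minute 165, plus 10-minute gap → minute 175); incubation (finishes minute 70). The latest of these is minute 175, so data upload runs minute 175 to 175 + 8 = minute 183.
All tasks are finished once the last one completes. Finish times: Incubation at 70, The centrifuge run at 50, Wash step at 115, Imaging at 130, Quantification at 165, Data upload at 183. The latest is minute 183.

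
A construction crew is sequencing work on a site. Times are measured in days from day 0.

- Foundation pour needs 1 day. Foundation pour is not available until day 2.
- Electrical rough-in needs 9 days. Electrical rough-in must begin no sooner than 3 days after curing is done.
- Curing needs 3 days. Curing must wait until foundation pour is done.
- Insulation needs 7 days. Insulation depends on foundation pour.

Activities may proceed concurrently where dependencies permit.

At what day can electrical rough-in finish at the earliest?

Foundation pour waits on its own release at day 2, so it starts at day 2 and finishes at 2 + 1 = day 3.
Curing cannot begin until foundation pour (finishes day 3). It runs from day 3 to 3 + 3 = day 6.
After curing (finishes day 6, plus 3-day gap → day 9), electrical rough-in can start at day 9 and finishes at day 18.

18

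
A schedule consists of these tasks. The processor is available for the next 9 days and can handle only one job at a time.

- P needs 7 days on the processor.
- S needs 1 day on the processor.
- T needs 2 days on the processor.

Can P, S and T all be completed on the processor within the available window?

No

Running back to back, the jobs need 7 + 1 + 2 = 10 days on the processor.
Since 10 > 9, they cannot all fit.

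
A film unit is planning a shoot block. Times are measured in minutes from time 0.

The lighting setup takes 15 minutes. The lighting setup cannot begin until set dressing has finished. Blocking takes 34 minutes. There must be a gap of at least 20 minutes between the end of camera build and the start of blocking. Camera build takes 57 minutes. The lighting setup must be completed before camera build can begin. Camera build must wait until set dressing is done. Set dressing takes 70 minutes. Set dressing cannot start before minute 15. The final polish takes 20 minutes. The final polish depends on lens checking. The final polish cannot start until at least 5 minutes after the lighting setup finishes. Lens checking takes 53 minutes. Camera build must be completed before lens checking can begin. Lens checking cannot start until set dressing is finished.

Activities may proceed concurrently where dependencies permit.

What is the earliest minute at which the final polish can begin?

Set dressing waits on its own release at minute 15, so it starts at minute 15 and finishes at 15 + 70 = minute 85.
The lighting setup waits on set dressing (finishes minute 85), so it starts at minute 85 and finishes at 85 + 15 = minute 100.
Camera build needs all of the lighting setup (finishes minute 100); set dressing (finishes minute 85). That puts its earliest start at minute 100; it finishes at 100 + 57 = minute 157.
For lens checking: camera build (finishes minute 157); set dressing (finishes minute 85). Taking the maximum gives a start of minute 157, and it finishes at 157 + 53 = minute 210.
The final polish waits on lens checking (finishes minute 210); the lighting setup (finishes minute 100, plus 5-minute gap → minute 105). The latest of these is minute 210, which is the earliest the final polish can start.

210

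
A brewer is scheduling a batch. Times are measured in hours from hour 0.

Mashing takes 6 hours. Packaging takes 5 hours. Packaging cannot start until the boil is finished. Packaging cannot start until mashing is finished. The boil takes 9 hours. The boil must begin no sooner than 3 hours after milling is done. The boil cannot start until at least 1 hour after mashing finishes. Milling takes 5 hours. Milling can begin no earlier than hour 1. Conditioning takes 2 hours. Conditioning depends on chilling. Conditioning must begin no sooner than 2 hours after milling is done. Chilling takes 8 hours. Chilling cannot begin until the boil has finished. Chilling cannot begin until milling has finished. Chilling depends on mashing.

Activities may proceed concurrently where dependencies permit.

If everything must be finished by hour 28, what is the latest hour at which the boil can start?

9

Conditioning has no dependents, so it just needs to finish by hour 28. Starting by 28 − 2 = hour 26 achieves that.
Chilling feeds into conditioning (must start by hour 26); so chilling must finish by hour 26 and therefore start by hour 18.
Packaging has no dependents, so it just needs to finish by hour 28. Starting by 28 − 5 = hour 23 achieves that.
The boil has several dependents: chilling (must start by hour 18); packaging (must start by hour 23). The earliest of those limits is hour 18, so the boil must start by 18 − 9 = hour 9.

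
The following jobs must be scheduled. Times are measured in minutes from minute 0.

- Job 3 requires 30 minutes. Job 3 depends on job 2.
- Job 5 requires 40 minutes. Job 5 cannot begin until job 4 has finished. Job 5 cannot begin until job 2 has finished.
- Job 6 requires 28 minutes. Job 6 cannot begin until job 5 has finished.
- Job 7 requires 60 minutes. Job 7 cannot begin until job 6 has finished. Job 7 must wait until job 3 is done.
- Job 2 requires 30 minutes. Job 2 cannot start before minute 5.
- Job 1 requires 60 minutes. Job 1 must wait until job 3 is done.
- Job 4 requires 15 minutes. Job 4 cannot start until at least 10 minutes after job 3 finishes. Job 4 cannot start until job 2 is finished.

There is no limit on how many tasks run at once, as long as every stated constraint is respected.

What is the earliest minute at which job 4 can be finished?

Job 2 cannot begin until its own release at minute 5. It runs from minute 5 to 5 + 30 = minute 35.
Job 3 cannot begin until job 2 (finishes minute 35). It runs from minute 35 to 35 + 30 = minute 65.
Job 4 needs all of job 3 (finishes minute 65, plus 10-minute gap → minute 75); job 2 (finishes minute 35). That puts its earliest start at minute 75; it finishes at 75 + 15 = minute 90.

90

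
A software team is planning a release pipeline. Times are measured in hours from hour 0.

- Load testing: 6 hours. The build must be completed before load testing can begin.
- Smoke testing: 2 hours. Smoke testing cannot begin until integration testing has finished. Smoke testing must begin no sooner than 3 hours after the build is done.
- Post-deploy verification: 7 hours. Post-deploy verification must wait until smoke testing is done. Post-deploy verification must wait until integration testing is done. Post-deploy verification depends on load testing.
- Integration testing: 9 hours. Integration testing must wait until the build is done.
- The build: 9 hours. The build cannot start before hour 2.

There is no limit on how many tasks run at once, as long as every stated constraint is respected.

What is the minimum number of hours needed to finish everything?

29

The build waits on its own release at hour 2, so it starts at hour 2 and finishes at 2 + 9 = hour 11.
Load testing waits on the build (finishes hour 11), so it starts at hour 11 and finishes at 11 + 6 = hour 17.
After the build (finishes hour 11), integration testing can start at hour 11 and finishes at hour 20.
Smoke testing has to wait for integration testing (finishes hour 20); the build (finishes hour 11, plus 3-hour gap → hour 14). The latest of these is hour 20, so smoke testing runs hour 20 to 20 + 2 = hour 22.
Post-deploy verification needs all of smoke testing (finishes hour 22); integration testing (finishes hour 20); load testing (finishes hour 17). That puts its earliest start at hour 22; it finishes at 22 + 7 = hour 29.
All tasks are finished once the last one completes. Finish times: The build at 11, Integration testing at 20, Smoke testing at 22, Load testing at 17, Post-deploy verification at 29. The latest is hour 29.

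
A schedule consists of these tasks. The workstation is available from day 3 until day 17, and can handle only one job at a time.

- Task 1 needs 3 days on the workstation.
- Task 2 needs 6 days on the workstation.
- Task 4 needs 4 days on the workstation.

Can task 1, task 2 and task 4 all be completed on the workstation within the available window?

Yes

The workstation window is 17 − 3 = 14 days.
Running back to back, the jobs need 3 + 6 + 4 = 13 days on the workstation.
Since 13 ≤ 14, they fit within the window.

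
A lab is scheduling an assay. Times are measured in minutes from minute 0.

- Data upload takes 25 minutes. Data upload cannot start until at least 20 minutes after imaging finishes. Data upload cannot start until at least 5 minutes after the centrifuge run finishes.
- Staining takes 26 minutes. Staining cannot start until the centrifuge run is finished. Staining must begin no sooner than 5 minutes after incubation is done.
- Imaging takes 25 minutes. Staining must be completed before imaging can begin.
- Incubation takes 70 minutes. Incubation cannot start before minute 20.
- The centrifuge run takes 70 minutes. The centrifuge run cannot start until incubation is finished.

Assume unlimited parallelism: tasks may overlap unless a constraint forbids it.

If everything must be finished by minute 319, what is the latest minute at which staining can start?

223

Data upload has no dependents, so it just needs to finish by minute 319. Starting by 319 − 25 = minute 294 achieves that.
Imaging has to be done before data upload (must start by minute 294, minus 20-minute gap → minute 274). That means finishing by minute 274, i.e. starting by 274 − 25 = minute 249.
Since imaging (must start by minute 249) depends on it, staining must finish by minute 249. Backing off its 26-minute duration gives a latest start of minute 223.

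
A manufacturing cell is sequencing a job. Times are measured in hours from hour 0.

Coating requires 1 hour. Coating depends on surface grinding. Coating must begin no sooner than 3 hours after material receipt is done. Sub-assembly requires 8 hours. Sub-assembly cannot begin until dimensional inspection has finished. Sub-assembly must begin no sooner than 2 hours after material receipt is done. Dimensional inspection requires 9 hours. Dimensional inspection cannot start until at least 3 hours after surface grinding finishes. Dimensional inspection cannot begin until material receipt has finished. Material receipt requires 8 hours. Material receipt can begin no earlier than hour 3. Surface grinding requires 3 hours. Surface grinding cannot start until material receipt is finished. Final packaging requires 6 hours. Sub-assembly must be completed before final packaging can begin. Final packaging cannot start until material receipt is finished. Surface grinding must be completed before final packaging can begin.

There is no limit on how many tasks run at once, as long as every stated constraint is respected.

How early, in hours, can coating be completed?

15

Material receipt cannot begin until its own release at hour 3. It runs from hour 3 to 3 + 8 = hour 11.
After material receipt (finishes hour 11), surface grinding can start at hour 11 and finishes at hour 14.
Coating has to wait for surface grinding (finishes hour 14); material receipt (finishes hour 11, plus 3-hour gap → hour 14). The latest of these is hour 14, so coating runs hour 14 to 14 + 1 = hour 15.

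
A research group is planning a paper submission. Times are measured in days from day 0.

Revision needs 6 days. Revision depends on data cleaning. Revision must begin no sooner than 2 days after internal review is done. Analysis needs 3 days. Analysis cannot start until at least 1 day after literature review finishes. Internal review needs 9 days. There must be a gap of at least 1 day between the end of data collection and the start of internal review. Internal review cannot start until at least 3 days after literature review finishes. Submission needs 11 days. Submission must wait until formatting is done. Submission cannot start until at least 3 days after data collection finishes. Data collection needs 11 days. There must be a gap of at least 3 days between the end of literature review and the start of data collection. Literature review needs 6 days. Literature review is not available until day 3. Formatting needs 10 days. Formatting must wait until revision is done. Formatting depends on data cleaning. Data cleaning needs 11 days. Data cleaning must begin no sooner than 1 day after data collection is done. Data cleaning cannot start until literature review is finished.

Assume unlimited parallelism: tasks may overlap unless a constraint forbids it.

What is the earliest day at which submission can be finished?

62

Literature review waits on its own release at day 3, so it starts at day 3 and finishes at 3 + 6 = day 9.
Data collection waits on literature review (finishes day 9, plus 3-day gap → day 12), so it starts at day 12 and finishes at 12 + 11 = day 23.
Internal review needs all of data collection (finishes day 23, plus 1-day gap → day 24); literature review (finishes day 9, plus 3-day gap → day 12). That puts its earliest start at day 24; it finishes at 24 + 9 = day 33.
Data cleaning cannot start until data collection (finishes day 23, plus 1-day gap → day 24); literature review (finishes day 9). The controlling bound is day 24, so data cleaning finishes at 24 + 11 = day 35.
Revision cannot start until data cleaning (finishes day 35); internal review (finishes day 33, plus 2-day gap → day 35). The controlling bound is day 35, so revision finishes at 35 + 6 = day 41.
Formatting cannot start until revision (finishes day 41); data cleaning (finishes day 35). The controlling bound is day 41, so formatting finishes at 41 + 10 = day 51.
For submission: formatting (finishes day 51); data collection (finishes day 23, plus 3-day gap → day 26). Taking the maximum gives a start of day 51, and it finishes at 51 + 11 = day 62.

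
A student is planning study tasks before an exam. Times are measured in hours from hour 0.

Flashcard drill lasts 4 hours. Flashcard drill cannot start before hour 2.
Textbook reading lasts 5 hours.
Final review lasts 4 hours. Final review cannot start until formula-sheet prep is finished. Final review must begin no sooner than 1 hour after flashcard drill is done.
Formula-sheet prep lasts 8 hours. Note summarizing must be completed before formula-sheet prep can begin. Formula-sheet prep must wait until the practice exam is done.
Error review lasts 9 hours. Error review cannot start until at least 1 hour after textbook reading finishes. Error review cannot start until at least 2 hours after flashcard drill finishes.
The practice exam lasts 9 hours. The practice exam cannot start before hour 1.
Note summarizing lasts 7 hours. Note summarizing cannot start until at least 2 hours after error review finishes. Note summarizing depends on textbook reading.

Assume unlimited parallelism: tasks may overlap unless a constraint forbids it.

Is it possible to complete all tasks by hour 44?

The practice exam waits on its own release at hour 1, so it starts at hour 1 and finishes at 1 + 9 = hour 10.
Flashcard drill waits on its own release at hour 2, so it starts at hour 2 and finishes at 2 + 4 = hour 6.
Textbook reading has no prerequisites, so it starts at hour 0 and finishes at hour 5.
Error review has to wait for textbook reading (finishes hour 5, plus 1-hour gap → hour 6); flashcard drill (finishes hour 6, plus 2-hour gap → hour 8). The latest of these is hour 8, so error review runs hour 8 to 8 + 9 = hour 17.
For note summarizing: error review (finishes hour 17, plus 2-hour gap → hour 19); textbook reading (finishes hour 5). Taking the maximum gives a start of hour 19, and it finishes at 19 + 7 = hour 26.
For formula-sheet prep: note summarizing (finishes hour 26); the practice exam (finishes hour 10). Taking the maximum gives a start of hour 26, and it finishes at 26 + 8 = hour 34.
Final review cannot start until formula-sheet prep (finishes hour 34); flashcard drill (finishes hour 6, plus 1-hour gap → hour 7). The controlling bound is hour 34, so final review finishes at 34 + 4 = hour 38.
Every task is finished by hour 38, which is no later than the deadline of 44, so the schedule is feasible.

Yes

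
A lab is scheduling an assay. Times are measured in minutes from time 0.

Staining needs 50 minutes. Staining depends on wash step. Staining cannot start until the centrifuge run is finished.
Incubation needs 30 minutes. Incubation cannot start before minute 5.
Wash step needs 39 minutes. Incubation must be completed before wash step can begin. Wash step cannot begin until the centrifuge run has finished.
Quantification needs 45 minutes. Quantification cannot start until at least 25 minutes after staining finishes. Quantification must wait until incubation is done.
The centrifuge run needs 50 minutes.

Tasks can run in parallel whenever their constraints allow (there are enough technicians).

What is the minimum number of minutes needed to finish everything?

209

Nothing blocks the centrifuge run, so it runs from minute 0 to minute 50.
Incubation cannot begin until its own release at minute 5. It runs from minute 5 to 5 + 30 = minute 35.
Wash step cannot start until incubation (finishes minute 35); the centrifuge run (finishes minute 50). The controlling bound is minute 50, so wash step finishes at 50 + 39 = minute 89.
Staining needs all of wash step (finishes minute 89); the centrifuge run (finishes minute 50). That puts its earliest start at minute 89; it finishes at 89 + 50 = minute 139.
Quantification needs all of staining (finishes minute 139, plus 25-minute gap → minute 164); incubation (finishes minute 35). That puts its earliest start at minute 164; it finishes at 164 + 45 = minute 209.
All tasks are finished once the last one completes. Finish times: Incubation at 35, The centrifuge run at 50, Wash step at 89, Staining at 139, Quantification at 209. The latest is minute 209.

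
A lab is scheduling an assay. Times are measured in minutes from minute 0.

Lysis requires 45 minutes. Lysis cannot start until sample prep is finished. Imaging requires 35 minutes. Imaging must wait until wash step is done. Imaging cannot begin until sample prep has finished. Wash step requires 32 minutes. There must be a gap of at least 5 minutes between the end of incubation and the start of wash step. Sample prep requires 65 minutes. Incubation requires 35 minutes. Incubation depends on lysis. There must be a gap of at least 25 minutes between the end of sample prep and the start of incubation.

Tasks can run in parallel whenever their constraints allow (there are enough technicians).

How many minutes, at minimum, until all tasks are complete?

217

Sample prep has no prerequisites, so it starts at minute 0 and finishes at minute 65.
Lysis cannot begin until sample prep (finishes minute 65). It runs from minute 65 to 65 + 45 = minute 110.
Incubation cannot start until lysis (finishes minute 110); sample prep (finishes minute 65, plus 25-minute gap → minute 90). The controlling bound is minute 110, so incubation finishes at 110 + 35 = minute 145.
After incubation (finishes minute 145, plus 5-minute gap → minute 150), wash step can start at minute 150 and finishes at minute 182.
Imaging needs all of wash step (finishes minute 182); sample prep (finishes minute 65). That puts its earliest start at minute 182; it finishes at 182 + 35 = minute 217.
All tasks are finished once the last one completes. Finish times: Sample prep at 65, Lysis at 110, Incubation at 145, Wash step at 182, Imaging at 217. The latest is minute 217.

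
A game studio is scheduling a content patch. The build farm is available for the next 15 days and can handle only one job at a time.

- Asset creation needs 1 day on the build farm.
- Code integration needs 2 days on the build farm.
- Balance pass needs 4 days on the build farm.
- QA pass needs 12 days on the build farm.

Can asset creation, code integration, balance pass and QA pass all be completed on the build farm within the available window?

No

Running back to back, the jobs need 1 + 2 + 4 + 12 = 19 days on the build farm.
Since 19 > 15, they cannot all fit.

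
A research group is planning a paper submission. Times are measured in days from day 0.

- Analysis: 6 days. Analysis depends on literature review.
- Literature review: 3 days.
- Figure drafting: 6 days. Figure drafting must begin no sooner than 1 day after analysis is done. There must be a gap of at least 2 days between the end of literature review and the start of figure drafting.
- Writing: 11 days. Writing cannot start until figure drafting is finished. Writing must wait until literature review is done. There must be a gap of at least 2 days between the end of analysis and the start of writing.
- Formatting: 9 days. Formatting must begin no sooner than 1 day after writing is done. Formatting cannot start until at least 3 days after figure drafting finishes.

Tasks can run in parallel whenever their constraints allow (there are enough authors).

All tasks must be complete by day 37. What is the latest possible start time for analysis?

3

Formatting must finish by day 37; it takes 9 days, so it must start by 37 − 9 = day 28.
Writing must finish before formatting (must start by day 28, minus 1-day gap → day 27). With an 11-day duration, writing must start by 27 − 11 = day 16.
Figure drafting must finish in time for writing (must start by day 16); formatting (must start by day 28, minus 3-day gap → day 25). The tightest is day 16, so figure drafting must start by 16 − 6 = day 10.
For analysis: figure drafting (must start by day 10, minus 1-day gap → day 9); writing (must start by day 16, minus 2-day gap → day 14). The most restrictive is day 9; with a 6-day duration, analysis must start by day 3.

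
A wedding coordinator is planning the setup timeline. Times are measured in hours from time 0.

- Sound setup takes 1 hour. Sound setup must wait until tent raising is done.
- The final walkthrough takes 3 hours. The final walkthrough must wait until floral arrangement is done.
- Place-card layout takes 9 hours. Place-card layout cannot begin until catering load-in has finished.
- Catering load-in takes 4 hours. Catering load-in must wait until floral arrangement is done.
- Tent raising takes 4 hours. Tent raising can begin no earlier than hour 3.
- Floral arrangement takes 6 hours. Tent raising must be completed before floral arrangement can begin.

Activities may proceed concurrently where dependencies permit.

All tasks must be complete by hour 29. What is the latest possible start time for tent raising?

6

Nothing follows place-card layout; the deadline of hour 29 is its only limit. It must start by 29 − 9 = hour 20.
Catering load-in feeds into place-card layout (must start by hour 20); so catering load-in must finish by hour 20 and therefore start by hour 16.
Nothing follows the final walkthrough; the deadline of hour 29 is its only limit. It must start by 29 − 3 = hour 26.
Floral arrangement feeds catering load-in (must start by hour 16); the final walkthrough (must start by hour 26). Taking the minimum, floral arrangement must finish by hour 16 and start by 16 − 6 = hour 10.
Nothing follows sound setup; the deadline of hour 29 is its only limit. It must start by 29 − 1 = hour 28.
Tent raising feeds floral arrangement (must start by hour 10); sound setup (must start by hour 28). Taking the minimum, tent raising must finish by hour 10 and start by 10 − 4 = hour 6.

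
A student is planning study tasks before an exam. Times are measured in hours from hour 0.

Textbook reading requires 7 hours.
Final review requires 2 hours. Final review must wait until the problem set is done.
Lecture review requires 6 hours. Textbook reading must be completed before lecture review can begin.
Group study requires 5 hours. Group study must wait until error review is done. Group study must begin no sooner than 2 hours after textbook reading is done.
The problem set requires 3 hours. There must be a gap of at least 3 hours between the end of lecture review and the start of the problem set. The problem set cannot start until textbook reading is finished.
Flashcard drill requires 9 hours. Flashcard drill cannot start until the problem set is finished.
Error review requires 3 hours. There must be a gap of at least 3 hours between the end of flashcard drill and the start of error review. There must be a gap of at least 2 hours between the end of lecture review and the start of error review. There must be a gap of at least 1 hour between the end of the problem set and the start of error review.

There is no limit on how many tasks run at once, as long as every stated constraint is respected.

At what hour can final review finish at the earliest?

21

Nothing blocks textbook reading, so it runs from hour 0 to hour 7.
Lecture review waits on textbook reading (finishes hour 7), so it starts at hour 7 and finishes at 7 + 6 = hour 13.
The problem set cannot start until lecture review (finishes hour 13, plus 3-hour gap → hour 16); textbook reading (finishes hour 7). The controlling bound is hour 16, so the problem set finishes at 16 + 3 = hour 19.
Final review waits on the problem set (finishes hour 19), so it starts at hour 19 and finishes at 19 + 2 = hour 21.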